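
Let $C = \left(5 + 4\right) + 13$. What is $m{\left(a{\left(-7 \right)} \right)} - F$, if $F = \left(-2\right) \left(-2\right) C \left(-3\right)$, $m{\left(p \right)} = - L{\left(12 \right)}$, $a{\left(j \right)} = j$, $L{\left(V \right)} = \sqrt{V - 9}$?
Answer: $264 - \sqrt{3} \approx 262.27$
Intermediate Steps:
$L{\left(V \right)} = \sqrt{-9 + V}$
$C = 22$ ($C = 9 + 13 = 22$)
$m{\left(p \right)} = - \sqrt{3}$ ($m{\left(p \right)} = - \sqrt{-9 + 12} = - \sqrt{3}$)
$F = -264$ ($F = \left(-2\right) \left(-2\right) 22 \left(-3\right) = 4 \cdot 22 \left(-3\right) = 88 \left(-3\right) = -264$)
$m{\left(a{\left(-7 \right)} \right)} - F = - \sqrt{3} - -264 = - \sqrt{3} + 264 = 264 - \sqrt{3}$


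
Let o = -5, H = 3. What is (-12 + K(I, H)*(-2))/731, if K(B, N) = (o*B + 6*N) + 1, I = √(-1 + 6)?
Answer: -50/731 + 10*√5/731 ≈ -0.037810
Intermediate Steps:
I = √5 ≈ 2.2361
K(B, N) = 1 - 5*B + 6*N (K(B, N) = (-5*B + 6*N) + 1 = 1 - 5*B + 6*N)
(-12 + K(I, H)*(-2))/731 = (-12 + (1 - 5*√5 + 6*3)*(-2))/731 = (-12 + (1 - 5*√5 + 18)*(-2))*(1/731) = (-12 + (19 - 5*√5)*(-2))*(1/731) = (-12 + (-38 + 10*√5))*(1/731) = (-50 + 10*√5)*(1/731) = -50/731 + 10*√5/731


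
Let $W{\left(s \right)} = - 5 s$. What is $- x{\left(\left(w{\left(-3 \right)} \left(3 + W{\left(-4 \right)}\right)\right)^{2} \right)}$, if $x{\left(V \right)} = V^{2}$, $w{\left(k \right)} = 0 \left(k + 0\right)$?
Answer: $0$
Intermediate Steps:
$w{\left(k \right)} = 0$ ($w{\left(k \right)} = 0 k = 0$)
$- x{\left(\left(w{\left(-3 \right)} \left(3 + W{\left(-4 \right)}\right)\right)^{2} \right)} = - \left(\left(0 \left(3 - -20\right)\right)^{2}\right)^{2} = - \left(\left(0 \left(3 + 20\right)\right)^{2}\right)^{2} = - \left(\left(0 \cdot 23\right)^{2}\right)^{2} = - \left(0^{2}\right)^{2} = - 0^{2} = \left(-1\right) 0 = 0$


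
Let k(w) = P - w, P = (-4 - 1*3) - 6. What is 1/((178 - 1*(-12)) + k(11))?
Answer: 1/166 ≈ 0.0060241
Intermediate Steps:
P = -13 (P = (-4 - 3) - 6 = -7 - 6 = -13)
k(w) = -13 - w
1/((178 - 1*(-12)) + k(11)) = 1/((178 - 1*(-12)) + (-13 - 1*11)) = 1/((178 + 12) + (-13 - 11)) = 1/(190 - 24) = 1/166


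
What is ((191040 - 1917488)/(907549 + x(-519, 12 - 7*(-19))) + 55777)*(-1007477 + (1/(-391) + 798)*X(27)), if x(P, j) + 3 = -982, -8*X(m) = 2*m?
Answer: -20024720521976227715/354466524 ≈ -5.6493e+10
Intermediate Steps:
X(m) = -m/4
x(P, j) = -985 (x(P, j) = -3 - 982 = -985)
((191040 - 1917488)/(907549 + x(-519, 12 - 7*(-19))) + 55777)*(-1007477 + (1/(-391) + 798)*X(27)) = ((191040 - 1917488)/(907549 - 985) + 55777)*(-1007477 + (1/(-391) + 798)*(-¼*27)) = (-1726448/906564 + 55777)*(-1007477 + (-1/391 + 798)*(-27/4)) = (-1726448*1/906564 + 55777)*(-1007477 + (312017/391)*(-27/4)) = (-431612/226641 + 55777)*(-1007477 - 8424459/1564) = (12640923445/226641)*(-1584118487/1564) = -20024720521976227715/354466524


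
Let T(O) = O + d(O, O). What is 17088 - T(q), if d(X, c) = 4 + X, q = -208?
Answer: 17500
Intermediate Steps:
T(O) = 4 + 2*O (T(O) = O + (4 + O) = 4 + 2*O)
17088 - T(q) = 17088 - (4 + 2*(-208)) = 17088 - (4 - 416) = 17088 - 1*(-412) = 17088 + 412 = 17500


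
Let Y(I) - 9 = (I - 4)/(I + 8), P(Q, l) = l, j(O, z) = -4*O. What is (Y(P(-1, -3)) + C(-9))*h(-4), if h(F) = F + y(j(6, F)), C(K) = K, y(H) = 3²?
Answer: -7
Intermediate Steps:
y(H) = 9
h(F) = 9 + F (h(F) = F + 9 = 9 + F)
Y(I) = 9 + (-4 + I)/(8 + I) (Y(I) = 9 + (I - 4)/(I + 8) = 9 + (-4 + I)/(8 + I))
(Y(P(-1, -3)) + C(-9))*h(-4) = (2*(34 + 5*(-3))/(8 - 3) - 9)*(9 - 4) = (2*(34 - 15)/5 - 9)*5 = (2*(⅕)*19 - 9)*5 = (38/5 - 9)*5 = -7/5*5 = -7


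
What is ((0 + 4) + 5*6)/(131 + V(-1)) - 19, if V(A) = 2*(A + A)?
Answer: -2379/127 ≈ -18.732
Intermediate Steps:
V(A) = 4*A (V(A) = 2*(2*A) = 4*A)
((0 + 4) + 5*6)/(131 + V(-1)) - 19 = ((0 + 4) + 5*6)/(131 + 4*(-1)) - 19 = (4 + 30)/(131 - 4) - 19 = 34/127 - 19 = -2379/127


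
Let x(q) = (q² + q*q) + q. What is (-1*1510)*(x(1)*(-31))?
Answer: 140430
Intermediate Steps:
x(q) = q + 2*q² (x(q) = (q² + q²) + q = 2*q² + q = q + 2*q²)
(-1*1510)*(x(1)*(-31)) = (-1*1510)*((1*(1 + 2*1))*(-31)) = -1510*1*(1 + 2)*(-31) = -1510*1*3*(-31) = -4530*(-31) = -1510*(-93) = 140430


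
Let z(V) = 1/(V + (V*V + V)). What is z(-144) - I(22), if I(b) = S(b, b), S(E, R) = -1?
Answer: 20449/20448 ≈ 1.0000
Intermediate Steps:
z(V) = 1/(V**2 + 2*V) (z(V) = 1/(V + (V**2 + V)) = 1/(V + (V + V**2)) = 1/(V**2 + 2*V))
I(b) = -1
z(-144) - I(22) = 1/((-144)*(2 - 144)) - 1*(-1) = -1/144/(-142) + 1 = -1/144*(-1/142) + 1 = 1/20448 + 1 = 20449/20448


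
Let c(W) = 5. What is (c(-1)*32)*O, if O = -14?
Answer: -2240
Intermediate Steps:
(c(-1)*32)*O = (5*32)*(-14) = 160*(-14) = -2240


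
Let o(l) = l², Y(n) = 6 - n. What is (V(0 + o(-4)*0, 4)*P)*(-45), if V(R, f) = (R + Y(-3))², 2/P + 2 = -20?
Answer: 3645/11 ≈ 331.36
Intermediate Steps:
P = -1/11 (P = 2/(-2 - 20) = 2/(-22) = 2*(-1/22) = -1/11 ≈ -0.090909)
V(R, f) = (9 + R)² (V(R, f) = (R + (6 - 1*(-3)))² = (R + (6 + 3))² = (R + 9)² = (9 + R)²)
(V(0 + o(-4)*0, 4)*P)*(-45) = ((9 + (0 + (-4)²*0))²*(-1/11))*(-45) = ((9 + (0 + 16*0))²*(-1/11))*(-45) = ((9 + (0 + 0))²*(-1/11))*(-45) = ((9 + 0)²*(-1/11))*(-45) = (9²*(-1/11))*(-45) = (81*(-1/11))*(-45) = -81/11*(-45) = 3645/11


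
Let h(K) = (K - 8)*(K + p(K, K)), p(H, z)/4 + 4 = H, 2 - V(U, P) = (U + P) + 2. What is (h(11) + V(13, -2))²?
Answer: 11236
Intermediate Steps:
V(U, P) = -P - U (V(U, P) = 2 - ((U + P) + 2) = 2 - ((P + U) + 2) = 2 - (2 + P + U) = 2 + (-2 - P - U) = -P - U)
p(H, z) = -16 + 4*H
h(K) = (-16 + 5*K)*(-8 + K) (h(K) = (K - 8)*(K + (-16 + 4*K)) = (-8 + K)*(-16 + 5*K) = (-16 + 5*K)*(-8 + K))
(h(11) + V(13, -2))² = ((128 - 56*11 + 5*11²) + (-1*(-2) - 1*13))² = ((128 - 616 + 5*121) + (2 - 13))² = ((128 - 616 + 605) - 11)² = (117 - 11)² = 106² = 11236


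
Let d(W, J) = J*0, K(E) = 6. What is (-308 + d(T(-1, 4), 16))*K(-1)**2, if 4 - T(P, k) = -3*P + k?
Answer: -11088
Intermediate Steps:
T(P, k) = 4 - k + 3*P (T(P, k) = 4 - (-3*P + k) = 4 - (k - 3*P) = 4 + (-k + 3*P) = 4 - k + 3*P)
d(W, J) = 0
(-308 + d(T(-1, 4), 16))*K(-1)**2 = (-308 + 0)*6**2 = -308*36 = -11088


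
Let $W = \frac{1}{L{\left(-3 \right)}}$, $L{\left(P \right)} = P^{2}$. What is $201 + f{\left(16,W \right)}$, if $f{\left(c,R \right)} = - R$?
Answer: $\frac{1808}{9} \approx 200.89$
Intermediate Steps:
$W = \frac{1}{9}$ ($W = \frac{1}{\left(-3\right)^{2}} = \frac{1}{9} \approx 0.11111$)
$201 + f{\left(16,W \right)} = 201 - \frac{1}{9} = \frac{1808}{9}$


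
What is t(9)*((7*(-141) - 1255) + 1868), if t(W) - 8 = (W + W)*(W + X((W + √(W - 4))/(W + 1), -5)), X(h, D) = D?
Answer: -29920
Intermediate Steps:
t(W) = 8 + 2*W*(-5 + W) (t(W) = 8 + (W + W)*(W - 5) = 8 + (2*W)*(-5 + W) = 8 + 2*W*(-5 + W))
t(9)*((7*(-141) - 1255) + 1868) = (8 - 10*9 + 2*9²)*((7*(-141) - 1255) + 1868) = (8 - 90 + 2*81)*((-987 - 1255) + 1868) = (8 - 90 + 162)*(-2242 + 1868) = 80*(-374) = -29920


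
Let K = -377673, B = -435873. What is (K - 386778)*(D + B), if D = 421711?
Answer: 10826155062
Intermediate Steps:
(K - 386778)*(D + B) = (-377673 - 386778)*(421711 - 435873) = -764451*(-14162) = 10826155062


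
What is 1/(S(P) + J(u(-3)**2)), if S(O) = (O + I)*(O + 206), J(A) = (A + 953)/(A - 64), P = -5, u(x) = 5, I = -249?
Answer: -13/664028 ≈ -1.9577e-5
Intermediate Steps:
J(A) = (953 + A)/(-64 + A)
S(O) = (-249 + O)*(206 + O) (S(O) = (O - 249)*(O + 206) = (-249 + O)*(206 + O))
1/(S(P) + J(u(-3)**2)) = 1/((-51294 + (-5)**2 - 43*(-5)) + (953 + 5**2)/(-64 + 5**2)) = 1/((-51294 + 25 + 215) + (953 + 25)/(-64 + 25)) = 1/(-51054 + 978/(-39)) = 1/(-51054 - 1/39*978) = 1/(-51054 - 326/13) = 1/(-664028/13) = -13/664028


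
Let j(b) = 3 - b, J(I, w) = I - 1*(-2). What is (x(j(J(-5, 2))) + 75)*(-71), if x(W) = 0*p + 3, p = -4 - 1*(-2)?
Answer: -5538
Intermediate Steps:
J(I, w) = 2 + I (J(I, w) = I + 2 = 2 + I)
p = -2 (p = -4 + 2 = -2)
x(W) = 3 (x(W) = 0*(-2) + 3 = 0 + 3 = 3)
(x(j(J(-5, 2))) + 75)*(-71) = (3 + 75)*(-71) = 78*(-71) = -5538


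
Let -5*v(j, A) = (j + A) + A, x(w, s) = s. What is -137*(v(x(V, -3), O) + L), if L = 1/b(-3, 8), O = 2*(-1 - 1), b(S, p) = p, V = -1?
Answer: -12741/40 ≈ -318.52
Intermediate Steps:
O = -4 (O = 2*(-2) = -4)
v(j, A) = -2*A/5 - j/5 (v(j, A) = -((j + A) + A)/5 = -((A + j) + A)/5 = -(j + 2*A)/5 = -2*A/5 - j/5)
L = 1/8 ≈ 0.12500
-137*(v(x(V, -3), O) + L) = -137*((-2/5*(-4) - 1/5*(-3)) + 1/8) = -137*((8/5 + 3/5) + 1/8) = -137*(11/5 + 1/8) = -137*93/40 = -12741/40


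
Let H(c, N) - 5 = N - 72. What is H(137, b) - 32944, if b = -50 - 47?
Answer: -33108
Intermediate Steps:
b = -97
H(c, N) = -67 + N (H(c, N) = 5 + (N - 72) = 5 + (-72 + N) = -67 + N)
H(137, b) - 32944 = (-67 - 97) - 32944 = -164 - 32944 = -33108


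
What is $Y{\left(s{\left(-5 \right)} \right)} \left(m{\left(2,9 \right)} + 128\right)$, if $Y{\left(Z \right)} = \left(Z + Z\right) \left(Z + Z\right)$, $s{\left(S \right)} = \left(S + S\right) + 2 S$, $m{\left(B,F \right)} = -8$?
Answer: $192000$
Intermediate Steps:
$s{\left(S \right)} = 4 S$ ($s{\left(S \right)} = 2 S + 2 S = 4 S$)
$Y{\left(Z \right)} = 4 Z^{2}$ ($Y{\left(Z \right)} = 2 Z 2 Z = 4 Z^{2}$)
$Y{\left(s{\left(-5 \right)} \right)} \left(m{\left(2,9 \right)} + 128\right) = 4 \left(4 \left(-5\right)\right)^{2} \left(-8 + 128\right) = 4 \left(-20\right)^{2} \cdot 120 = 4 \cdot 400 \cdot 120 = 1600 \cdot 120 = 192000$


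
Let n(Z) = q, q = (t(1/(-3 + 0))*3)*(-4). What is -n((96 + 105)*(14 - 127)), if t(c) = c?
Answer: -4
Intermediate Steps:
q = 4 (q = (3/(-3 + 0))*(-4) = (3/(-3))*(-4) = -1/3*3*(-4) = -1*(-4) = 4)
n(Z) = 4
-n((96 + 105)*(14 - 127)) = -1*4 = -4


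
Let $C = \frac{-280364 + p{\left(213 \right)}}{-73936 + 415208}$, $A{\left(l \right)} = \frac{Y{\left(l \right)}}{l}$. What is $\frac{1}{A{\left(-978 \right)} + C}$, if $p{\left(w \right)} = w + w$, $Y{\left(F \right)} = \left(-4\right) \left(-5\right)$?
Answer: $- \frac{83441004}{70151201} \approx -1.1894$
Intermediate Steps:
$Y{\left(F \right)} = 20$
$p{\left(w \right)} = 2 w$
$A{\left(l \right)} = \frac{20}{l}$
$C = - \frac{139969}{170636}$ ($C = \frac{-280364 + 2 \cdot 213}{-73936 + 415208} = \frac{-280364 + 426}{341272} = \left(-279938\right) \frac{1}{341272} = - \frac{139969}{170636} \approx -0.82028$)
$\frac{1}{A{\left(-978 \right)} + C} = \frac{1}{\frac{20}{-978} - \frac{139969}{170636}} = \frac{1}{20 \left(- \frac{1}{978}\right) - \frac{139969}{170636}} = \frac{1}{- \frac{10}{489} - \frac{139969}{170636}} = \frac{1}{- \frac{70151201}{83441004}} = - \frac{83441004}{70151201}$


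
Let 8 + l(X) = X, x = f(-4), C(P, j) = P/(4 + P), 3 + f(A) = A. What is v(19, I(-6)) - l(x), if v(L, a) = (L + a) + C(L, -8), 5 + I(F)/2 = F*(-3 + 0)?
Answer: 1399/23 ≈ 60.826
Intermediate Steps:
f(A) = -3 + A
I(F) = -10 - 6*F (I(F) = -10 + 2*(F*(-3 + 0)) = -10 + 2*(F*(-3)) = -10 + 2*(-3*F) = -10 - 6*F)
x = -7 (x = -3 - 4 = -7)
l(X) = -8 + X
v(L, a) = L + a + L/(4 + L) (v(L, a) = (L + a) + L/(4 + L) = L + a + L/(4 + L))
v(19, I(-6)) - l(x) = (19 + (4 + 19)*(19 + (-10 - 6*(-6))))/(4 + 19) - (-8 - 7) = (19 + 23*(19 + (-10 + 36)))/23 - 1*(-15) = (19 + 23*(19 + 26))/23 + 15 = (19 + 23*45)/23 + 15 = (19 + 1035)/23 + 15 = (1/23)*1054 + 15 = 1054/23 + 15 = 1399/23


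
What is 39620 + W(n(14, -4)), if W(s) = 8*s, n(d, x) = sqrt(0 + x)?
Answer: 39620 + 16*I ≈ 39620.0 + 16.0*I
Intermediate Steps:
n(d, x) = sqrt(x)
39620 + W(n(14, -4)) = 39620 + 8*sqrt(-4) = 39620 + 8*(2*I) = 39620 + 16*I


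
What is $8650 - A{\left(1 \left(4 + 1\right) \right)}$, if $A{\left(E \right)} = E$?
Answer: $8645$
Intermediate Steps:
$8650 - A{\left(1 \left(4 + 1\right) \right)} = 8650 - 1 \left(4 + 1\right) = 8650 - 1 \cdot 5 = 8650 - 5 = 8645$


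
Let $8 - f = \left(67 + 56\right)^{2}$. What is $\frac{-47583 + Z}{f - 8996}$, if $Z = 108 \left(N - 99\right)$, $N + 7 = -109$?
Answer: $\frac{23601}{8039} \approx 2.9358$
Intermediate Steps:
$N = -116$ ($N = -7 - 109 = -116$)
$Z = -23220$ ($Z = 108 \left(-116 - 99\right) = 108 \left(-215\right) = -23220$)
$f = -15121$ ($f = 8 - \left(67 + 56\right)^{2} = 8 - 123^{2} = 8 - 15129 = -15121$)
$\frac{-47583 + Z}{f - 8996} = \frac{-47583 - 23220}{-15121 - 8996} = - \frac{70803}{-24117} = \left(-70803\right) \left(- \frac{1}{24117}\right) = \frac{23601}{8039}$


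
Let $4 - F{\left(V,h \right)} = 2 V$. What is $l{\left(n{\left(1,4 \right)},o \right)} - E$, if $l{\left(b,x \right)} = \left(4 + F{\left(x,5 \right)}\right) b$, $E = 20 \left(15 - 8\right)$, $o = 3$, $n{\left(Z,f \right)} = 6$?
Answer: $-128$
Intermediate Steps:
$E = 140$ ($E = 20 \cdot 7 = 140$)
$F{\left(V,h \right)} = 4 - 2 V$
$l{\left(b,x \right)} = b \left(8 - 2 x\right)$ ($l{\left(b,x \right)} = \left(4 - \left(-4 + 2 x\right)\right) b = \left(8 - 2 x\right) b = b \left(8 - 2 x\right)$)
$l{\left(n{\left(1,4 \right)},o \right)} - E = 2 \cdot 6 \left(4 - 3\right) - 140 = 2 \cdot 6 \cdot 1 - 140 = 12 - 140 = -128$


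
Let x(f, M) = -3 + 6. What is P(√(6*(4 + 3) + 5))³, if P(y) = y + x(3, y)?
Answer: (3 + √47)³ ≈ 957.32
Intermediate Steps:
x(f, M) = 3
P(y) = 3 + y (P(y) = y + 3 = 3 + y)
P(√(6*(4 + 3) + 5))³ = (3 + √(6*(4 + 3) + 5))³ = (3 + √(6*7 + 5))³ = (3 + √(42 + 5))³ = (3 + √47)³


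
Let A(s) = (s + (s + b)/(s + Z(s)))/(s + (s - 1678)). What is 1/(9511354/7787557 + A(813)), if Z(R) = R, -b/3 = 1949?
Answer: -27435563311/393802540005 ≈ -0.069668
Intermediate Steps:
b = -5847 (b = -3*1949 = -5847)
A(s) = (s + (-5847 + s)/(2*s))/(-1678 + 2*s) (A(s) = (s + (s - 5847)/(s + s))/(s + (s - 1678)) = (s + (-5847 + s)/((2*s)))/(s + (-1678 + s)) = (s + (-5847 + s)*(1/(2*s)))/(-1678 + 2*s) = (s + (-5847 + s)/(2*s))/(-1678 + 2*s))
1/(9511354/7787557 + A(813)) = 1/(9511354/7787557 + (¼)*(-5847 + 813 + 2*813²)/(813*(-839 + 813))) = 1/(9511354*(1/7787557) + (¼)*(1/813)*(-5847 + 813 + 2*660969)/(-26)) = 1/(9511354/7787557 + (¼)*(1/813)*(-1/26)*(-5847 + 813 + 1321938)) = 1/(9511354/7787557 + (¼)*(1/813)*(-1/26)*1316904) = 1/(9511354/7787557 - 54871/3523) = 1/(-393802540005/27435563311) = -27435563311/393802540005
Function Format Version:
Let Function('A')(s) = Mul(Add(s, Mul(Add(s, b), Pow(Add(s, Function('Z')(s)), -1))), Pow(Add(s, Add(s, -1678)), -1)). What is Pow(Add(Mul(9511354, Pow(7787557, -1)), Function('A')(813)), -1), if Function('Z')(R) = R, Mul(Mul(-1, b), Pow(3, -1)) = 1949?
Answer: Rational(-27435563311, 393802540005) ≈ -0.069668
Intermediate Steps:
b = -5847 (b = Mul(-3, 1949) = -5847)
Function('A')(s) = Mul(Pow(Add(-1678, Mul(2, s)), -1), Add(s, Mul(Rational(1, 2), Pow(s, -1), Add(-5847, s)))) (Function('A')(s) = Mul(Add(s, Mul(Add(s, -5847), Pow(Add(s, s), -1))), Pow(Add(s, Add(s, -1678)), -1)) = Mul(Add(s, Mul(Add(-5847, s), Pow(Mul(2, s), -1))), Pow(Add(s, Add(-1678, s)), -1)) = Mul(Add(s, Mul(Add(-5847, s), Mul(Rational(1, 2), Pow(s, -1)))), Pow(Add(-1678, Mul(2, s)), -1)) = Mul(Add(s, Mul(Rational(1, 2), Pow(s, -1), Add(-5847, s))), Pow(Add(-1678, Mul(2, s)), -1)) = Mul(Pow(Add(-1678, Mul(2, s)), -1), Add(s, Mul(Rational(1, 2), Pow(s, -1), Add(-5847, s)))))
Pow(Add(Mul(9511354, Pow(7787557, -1)), Function('A')(813)), -1) = Pow(Add(Mul(9511354, Pow(7787557, -1)), Mul(Rational(1, 4), Pow(813, -1), Pow(Add(-839, 813), -1), Add(-5847, 813, Mul(2, Pow(813, 2))))), -1) = Pow(Add(Mul(9511354, Rational(1, 7787557)), Mul(Rational(1, 4), Rational(1, 813), Pow(-26, -1), Add(-5847, 813, Mul(2, 660969)))), -1) = Pow(Add(Rational(9511354, 7787557), Mul(Rational(1, 4), Rational(1, 813), Rational(-1, 26), Add(-5847, 813, 1321938))), -1) = Pow(Add(Rational(9511354, 7787557), Mul(Rational(1, 4), Rational(1, 813), Rational(-1, 26), 1316904)), -1) = Pow(Add(Rational(9511354, 7787557), Rational(-54871, 3523)), -1) = Pow(Rational(-393802540005, 27435563311), -1) = Rational(-27435563311, 393802540005)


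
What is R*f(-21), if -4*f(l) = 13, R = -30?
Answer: 195/2 ≈ 97.500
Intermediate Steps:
f(l) = -13/4 (f(l) = -1/4*13 = -13/4)
R*f(-21) = -30*(-13/4) = 195/2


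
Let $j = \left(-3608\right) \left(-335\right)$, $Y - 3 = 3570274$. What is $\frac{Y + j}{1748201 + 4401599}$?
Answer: $\frac{4778957}{6149800} \approx 0.77709$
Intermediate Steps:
$Y = 3570277$ ($Y = 3 + 3570274 = 3570277$)
$j = 1208680$
$\frac{Y + j}{1748201 + 4401599} = \frac{3570277 + 1208680}{1748201 + 4401599} = \frac{4778957}{6149800}$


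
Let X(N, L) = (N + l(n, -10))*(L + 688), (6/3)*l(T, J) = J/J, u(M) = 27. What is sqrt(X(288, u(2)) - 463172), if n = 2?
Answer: I*sqrt(1027578)/2 ≈ 506.85*I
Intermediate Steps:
l(T, J) = 1/2 (l(T, J) = (J/J)/2 = (1/2)*1 = 1/2)
X(N, L) = (1/2 + N)*(688 + L) (X(N, L) = (N + 1/2)*(L + 688) = (1/2 + N)*(688 + L))
sqrt(X(288, u(2)) - 463172) = sqrt((344 + (1/2)*27 + 688*288 + 27*288) - 463172) = sqrt((344 + 27/2 + 198144 + 7776) - 463172) = sqrt(412555/2 - 463172) = sqrt(-513789/2) = I*sqrt(1027578)/2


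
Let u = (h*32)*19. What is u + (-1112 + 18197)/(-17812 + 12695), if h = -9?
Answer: -1648077/301 ≈ -5475.3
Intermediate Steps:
u = -5472 (u = -9*32*19 = -288*19 = -5472)
u + (-1112 + 18197)/(-17812 + 12695) = -5472 + (-1112 + 18197)/(-17812 + 12695) = -5472 + 17085/(-5117) = -5472 + 17085*(-1/5117) = -5472 - 1005/301 = -1648077/301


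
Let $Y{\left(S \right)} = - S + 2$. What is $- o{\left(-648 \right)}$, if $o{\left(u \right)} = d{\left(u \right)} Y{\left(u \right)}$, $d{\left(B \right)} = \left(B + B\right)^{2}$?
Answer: $-1091750400$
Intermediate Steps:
$Y{\left(S \right)} = 2 - S$
$d{\left(B \right)} = 4 B^{2}$ ($d{\left(B \right)} = \left(2 B\right)^{2} = 4 B^{2}$)
$o{\left(u \right)} = 4 u^{2} \left(2 - u\right)$
$- o{\left(-648 \right)} = - 4 \left(-648\right)^{2} \left(2 - -648\right) = - 4 \cdot 419904 \left(2 + 648\right) = - 4 \cdot 419904 \cdot 650 = \left(-1\right) 1091750400 = -1091750400$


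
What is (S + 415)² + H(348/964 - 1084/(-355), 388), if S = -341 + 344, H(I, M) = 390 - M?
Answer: 174726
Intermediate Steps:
S = 3
(S + 415)² + H(348/964 - 1084/(-355), 388) = (3 + 415)² + (390 - 1*388) = 418² + (390 - 388) = 174724 + 2 = 174726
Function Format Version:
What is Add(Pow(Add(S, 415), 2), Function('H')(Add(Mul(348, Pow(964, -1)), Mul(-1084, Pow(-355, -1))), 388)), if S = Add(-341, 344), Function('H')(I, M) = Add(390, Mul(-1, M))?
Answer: 174726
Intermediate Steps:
S = 3
Add(Pow(Add(S, 415), 2), Function('H')(Add(Mul(348, Pow(964, -1)), Mul(-1084, Pow(-355, -1))), 388)) = Add(Pow(Add(3, 415), 2), Add(390, Mul(-1, 388))) = Add(Pow(418, 2), Add(390, -388)) = Add(174724, 2) = 174726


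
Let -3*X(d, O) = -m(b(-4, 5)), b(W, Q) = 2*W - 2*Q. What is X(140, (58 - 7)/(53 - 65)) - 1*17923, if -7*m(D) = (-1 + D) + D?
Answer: -376346/21 ≈ -17921.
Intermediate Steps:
b(W, Q) = -2*Q + 2*W
m(D) = ⅐ - 2*D/7 (m(D) = -((-1 + D) + D)/7 = -(-1 + 2*D)/7 = ⅐ - 2*D/7)
X(d, O) = 37/21 (X(d, O) = -(-1)*(⅐ - 2*(-2*5 + 2*(-4))/7)/3 = -(-1)*(⅐ - 2*(-10 - 8)/7)/3 = -(-1)*(⅐ - 2/7*(-18))/3 = -(-1)*(⅐ + 36/7)/3 = -(-1)*37/(3*7) = -⅓*(-37/7) = 37/21)
X(140, (58 - 7)/(53 - 65)) - 1*17923 = 37/21 - 1*17923 = 37/21 - 17923 = -376346/21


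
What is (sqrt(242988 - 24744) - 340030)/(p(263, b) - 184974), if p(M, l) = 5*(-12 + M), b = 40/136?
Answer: 340030/183719 - 2*sqrt(54561)/183719 ≈ 1.8483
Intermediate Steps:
b = 5/17 (b = 40*(1/136) = 5/17 ≈ 0.29412)
p(M, l) = -60 + 5*M
(sqrt(242988 - 24744) - 340030)/(p(263, b) - 184974) = (sqrt(242988 - 24744) - 340030)/((-60 + 5*263) - 184974) = (sqrt(218244) - 340030)/((-60 + 1315) - 184974) = (2*sqrt(54561) - 340030)/(1255 - 184974) = (-340030 + 2*sqrt(54561))/(-183719) = (-340030 + 2*sqrt(54561))*(-1/183719) = 340030/183719 - 2*sqrt(54561)/183719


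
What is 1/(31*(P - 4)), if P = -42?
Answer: -1/1426 ≈ -0.00070126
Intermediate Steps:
1/(31*(P - 4)) = 1/(31*(-42 - 4)) = 1/(31*(-46)) = 1/(-1426) = -1/1426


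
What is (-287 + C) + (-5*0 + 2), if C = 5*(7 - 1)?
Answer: -255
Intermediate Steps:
C = 30 (C = 5*6 = 30)
(-287 + C) + (-5*0 + 2) = (-287 + 30) + (-5*0 + 2) = -257 + (0 + 2) = -257 + 2 = -255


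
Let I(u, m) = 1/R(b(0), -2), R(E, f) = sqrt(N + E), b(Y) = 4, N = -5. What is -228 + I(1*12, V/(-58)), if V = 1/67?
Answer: -228 - I ≈ -228.0 - 1.0*I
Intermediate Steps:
V = 1/67 ≈ 0.014925
R(E, f) = sqrt(-5 + E)
I(u, m) = -I (I(u, m) = 1/(sqrt(-5 + 4)) = 1/(sqrt(-1)) = 1/I = -I)
-228 + I(1*12, V/(-58)) = -228 - I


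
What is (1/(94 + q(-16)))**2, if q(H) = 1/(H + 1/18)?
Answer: 82369/726841600 ≈ 0.00011332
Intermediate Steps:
q(H) = 1/(1/18 + H) (q(H) = 1/(H + 1/18) = 1/(1/18 + H))
(1/(94 + q(-16)))**2 = (1/(94 + 18/(1 + 18*(-16))))**2 = (1/(94 + 18/(1 - 288)))**2 = (1/(94 + 18/(-287)))**2 = (1/(94 + 18*(-1/287)))**2 = (1/(94 - 18/287))**2 = (1/(26960/287))**2 = (287/26960)**2 = 82369/726841600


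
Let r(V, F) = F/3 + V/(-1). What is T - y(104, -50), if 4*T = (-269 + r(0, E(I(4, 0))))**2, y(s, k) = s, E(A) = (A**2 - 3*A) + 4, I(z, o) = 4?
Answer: 634657/36 ≈ 17629.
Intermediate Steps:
E(A) = 4 + A**2 - 3*A
r(V, F) = -V + F/3 (r(V, F) = F*(1/3) + V*(-1) = F/3 - V = -V + F/3)
T = 638401/36 (T = (-269 + (-1*0 + (4 + 4**2 - 3*4)/3))**2/4 = (-269 + (0 + (4 + 16 - 12)/3))**2/4 = (-269 + (0 + (1/3)*8))**2/4 = (-269 + (0 + 8/3))**2/4 = (-269 + 8/3)**2/4 = (-799/3)**2/4 = (1/4)*(638401/9) = 638401/36 ≈ 17733.)
T - y(104, -50) = 638401/36 - 1*104 = 638401/36 - 104 = 634657/36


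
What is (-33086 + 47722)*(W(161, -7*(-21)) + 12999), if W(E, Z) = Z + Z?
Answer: 194556348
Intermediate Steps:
W(E, Z) = 2*Z
(-33086 + 47722)*(W(161, -7*(-21)) + 12999) = (-33086 + 47722)*(2*(-7*(-21)) + 12999) = 14636*(2*147 + 12999) = 14636*(294 + 12999) = 14636*13293 = 194556348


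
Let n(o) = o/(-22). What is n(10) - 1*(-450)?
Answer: 4945/11 ≈ 449.55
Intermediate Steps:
n(o) = -o/22 (n(o) = o*(-1/22) = -o/22)
n(10) - 1*(-450) = -1/22*10 - 1*(-450) = -5/11 + 450 = 4945/11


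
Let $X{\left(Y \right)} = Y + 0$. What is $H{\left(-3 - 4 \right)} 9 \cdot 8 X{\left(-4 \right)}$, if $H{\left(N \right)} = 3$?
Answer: $-864$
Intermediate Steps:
$X{\left(Y \right)} = Y$
$H{\left(-3 - 4 \right)} 9 \cdot 8 X{\left(-4 \right)} = 3 \cdot 9 \cdot 8 \left(-4\right) = 27 \cdot 8 \left(-4\right) = 216 \left(-4\right) = -864$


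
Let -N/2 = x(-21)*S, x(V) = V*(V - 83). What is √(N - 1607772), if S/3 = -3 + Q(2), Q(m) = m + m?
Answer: 2*I*√405219 ≈ 1273.1*I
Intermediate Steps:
x(V) = V*(-83 + V)
Q(m) = 2*m
S = 3 (S = 3*(-3 + 2*2) = 3*(-3 + 4) = 3*1 = 3)
N = -13104 (N = -2*(-21*(-83 - 21))*3 = -2*(-21*(-104))*3 = -4368*3 = -2*6552 = -13104)
√(N - 1607772) = √(-13104 - 1607772) = √(-1620876) = 2*I*√405219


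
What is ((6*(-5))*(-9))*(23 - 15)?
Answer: 2160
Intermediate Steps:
((6*(-5))*(-9))*(23 - 15) = -30*(-9)*8 = 270*8 = 2160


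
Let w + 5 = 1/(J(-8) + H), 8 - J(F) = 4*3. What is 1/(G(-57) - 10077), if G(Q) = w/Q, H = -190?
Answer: -11058/111430495 ≈ -9.9237e-5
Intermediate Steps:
J(F) = -4 (J(F) = 8 - 4*3 = 8 - 1*12 = 8 - 12 = -4)
w = -971/194 (w = -5 + 1/(-4 - 190) = -5 + 1/(-194) = -5 - 1/194 = -971/194 ≈ -5.0052)
G(Q) = -971/(194*Q)
1/(G(-57) - 10077) = 1/(-971/194/(-57) - 10077) = 1/(-971/194*(-1/57) - 10077) = 1/(971/11058 - 10077) = 1/(-111430495/11058) = -11058/111430495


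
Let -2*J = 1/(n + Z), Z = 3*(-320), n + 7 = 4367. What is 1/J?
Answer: -6800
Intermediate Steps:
n = 4360 (n = -7 + 4367 = 4360)
Z = -960
J = -1/6800 (J = -1/(2*(4360 - 960)) = -1/2/3400 = -1/2*1/3400 = -1/6800 ≈ -0.00014706)
1/J = 1/(-1/6800) = -6800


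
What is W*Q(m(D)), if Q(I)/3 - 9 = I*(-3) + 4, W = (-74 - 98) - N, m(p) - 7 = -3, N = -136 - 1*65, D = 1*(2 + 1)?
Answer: 87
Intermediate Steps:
D = 3 (D = 1*3 = 3)
N = -201 (N = -136 - 65 = -201)
m(p) = 4 (m(p) = 7 - 3 = 4)
W = 29 (W = (-74 - 98) - 1*(-201) = -172 + 201 = 29)
Q(I) = 39 - 9*I (Q(I) = 27 + 3*(I*(-3) + 4) = 27 + 3*(-3*I + 4) = 27 + 3*(4 - 3*I) = 27 + (12 - 9*I) = 39 - 9*I)
W*Q(m(D)) = 29*(39 - 9*4) = 29*(39 - 36) = 29*3 = 87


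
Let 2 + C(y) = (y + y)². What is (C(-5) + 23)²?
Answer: 14641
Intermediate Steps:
C(y) = -2 + 4*y² (C(y) = -2 + (y + y)² = -2 + (2*y)² = -2 + 4*y²)
(C(-5) + 23)² = ((-2 + 4*(-5)²) + 23)² = ((-2 + 4*25) + 23)² = ((-2 + 100) + 23)² = (98 + 23)² = 121² = 14641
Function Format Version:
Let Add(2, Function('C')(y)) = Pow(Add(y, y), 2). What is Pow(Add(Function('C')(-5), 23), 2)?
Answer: 14641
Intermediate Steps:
Function('C')(y) = Add(-2, Mul(4, Pow(y, 2))) (Function('C')(y) = Add(-2, Pow(Add(y, y), 2)) = Add(-2, Pow(Mul(2, y), 2)) = Add(-2, Mul(4, Pow(y, 2))))
Pow(Add(Function('C')(-5), 23), 2) = Pow(Add(Add(-2, Mul(4, Pow(-5, 2))), 23), 2) = Pow(Add(Add(-2, Mul(4, 25)), 23), 2) = Pow(Add(Add(-2, 100), 23), 2) = Pow(Add(98, 23), 2) = Pow(121, 2) = 14641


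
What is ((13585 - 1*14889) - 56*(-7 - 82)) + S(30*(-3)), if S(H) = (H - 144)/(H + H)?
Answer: 36813/10 ≈ 3681.3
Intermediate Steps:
S(H) = (-144 + H)/(2*H) (S(H) = (-144 + H)/((2*H)) = (-144 + H)*(1/(2*H)) = (-144 + H)/(2*H))
((13585 - 1*14889) - 56*(-7 - 82)) + S(30*(-3)) = ((13585 - 1*14889) - 56*(-7 - 82)) + (-144 + 30*(-3))/(2*((30*(-3)))) = ((13585 - 14889) - 56*(-89)) + (1/2)*(-144 - 90)/(-90) = (-1304 + 4984) + (1/2)*(-1/90)*(-234) = 3680 + 13/10 = 36813/10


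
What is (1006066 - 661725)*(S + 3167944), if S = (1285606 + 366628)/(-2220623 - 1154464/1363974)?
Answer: 1652027322533250510825554/1514436595133 ≈ 1.0909e+12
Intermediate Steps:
S = -1126802108958/1514436595133 (S = 1652234/(-2220623 - 1154464*1/1363974) = 1652234/(-2220623 - 577232/681987) = 1652234/(-1514436595133/681987) = 1652234*(-681987/1514436595133) = -1126802108958/1514436595133 ≈ -0.74404)
(1006066 - 661725)*(S + 3167944) = (1006066 - 661725)*(-1126802108958/1514436595133 + 3167944) = 344341*(4797649198129907594/1514436595133) = 1652027322533250510825554/1514436595133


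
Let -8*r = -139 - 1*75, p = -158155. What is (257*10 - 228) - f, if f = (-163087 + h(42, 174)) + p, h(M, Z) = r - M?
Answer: 1294397/4 ≈ 3.2360e+5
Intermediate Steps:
r = 107/4 (r = -(-139 - 1*75)/8 = -(-139 - 75)/8 = -⅛*(-214) = 107/4 ≈ 26.750)
h(M, Z) = 107/4 - M
f = -1285029/4 (f = (-163087 + (107/4 - 1*42)) - 158155 = (-163087 + (107/4 - 42)) - 158155 = (-163087 - 61/4) - 158155 = -652409/4 - 158155 = -1285029/4 ≈ -3.2126e+5)
(257*10 - 228) - f = (257*10 - 228) - 1*(-1285029/4) = (2570 - 228) + 1285029/4 = 2342 + 1285029/4 = 1294397/4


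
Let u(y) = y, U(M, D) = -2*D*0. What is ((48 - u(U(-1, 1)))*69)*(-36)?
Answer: -119232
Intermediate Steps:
U(M, D) = 0
((48 - u(U(-1, 1)))*69)*(-36) = ((48 - 1*0)*69)*(-36) = ((48 + 0)*69)*(-36) = (48*69)*(-36) = 3312*(-36) = -119232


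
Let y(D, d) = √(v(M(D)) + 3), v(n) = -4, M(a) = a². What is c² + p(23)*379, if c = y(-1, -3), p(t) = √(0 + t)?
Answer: -1 + 379*√23 ≈ 1816.6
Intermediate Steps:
p(t) = √t
y(D, d) = I (y(D, d) = √(-4 + 3) = √(-1) = I)
c = I ≈ 1.0*I
c² + p(23)*379 = I² + √23*379 = -1 + 379*√23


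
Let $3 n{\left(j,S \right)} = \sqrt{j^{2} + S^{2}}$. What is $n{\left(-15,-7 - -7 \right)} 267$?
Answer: $1335$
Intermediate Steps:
$n{\left(j,S \right)} = \frac{\sqrt{S^{2} + j^{2}}}{3}$ ($n{\left(j,S \right)} = \frac{\sqrt{j^{2} + S^{2}}}{3} = \frac{\sqrt{S^{2} + j^{2}}}{3}$)
$n{\left(-15,-7 - -7 \right)} 267 = \frac{\sqrt{\left(-7 - -7\right)^{2} + \left(-15\right)^{2}}}{3} \cdot 267 = \frac{\sqrt{\left(-7 + 7\right)^{2} + 225}}{3} \cdot 267 = \frac{\sqrt{0^{2} + 225}}{3} \cdot 267 = \frac{\sqrt{0 + 225}}{3} \cdot 267 = \frac{\sqrt{225}}{3} \cdot 267 = \frac{1}{3} \cdot 15 \cdot 267 = 5 \cdot 267 = 1335$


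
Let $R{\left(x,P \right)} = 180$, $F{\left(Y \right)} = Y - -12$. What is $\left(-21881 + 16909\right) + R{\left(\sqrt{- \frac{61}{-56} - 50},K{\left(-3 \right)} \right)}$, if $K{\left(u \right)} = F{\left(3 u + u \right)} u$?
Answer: $-4792$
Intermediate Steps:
$F{\left(Y \right)} = 12 + Y$ ($F{\left(Y \right)} = Y + 12 = 12 + Y$)
$K{\left(u \right)} = u \left(12 + 4 u\right)$ ($K{\left(u \right)} = \left(12 + \left(3 u + u\right)\right) u = \left(12 + 4 u\right) u = u \left(12 + 4 u\right)$)
$\left(-21881 + 16909\right) + R{\left(\sqrt{- \frac{61}{-56} - 50},K{\left(-3 \right)} \right)} = \left(-21881 + 16909\right) + 180 = -4972 + 180 = -4792$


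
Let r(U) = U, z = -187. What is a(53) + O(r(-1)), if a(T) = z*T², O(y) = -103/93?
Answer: -48851422/93 ≈ -5.2528e+5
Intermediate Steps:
O(y) = -103/93 (O(y) = -103*1/93 = -103/93)
a(T) = -187*T²
a(53) + O(r(-1)) = -187*53² - 103/93 = -187*2809 - 103/93 = -525283 - 103/93 = -48851422/93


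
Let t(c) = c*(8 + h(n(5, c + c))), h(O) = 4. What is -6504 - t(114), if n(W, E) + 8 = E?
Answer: -7872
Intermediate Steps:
n(W, E) = -8 + E
t(c) = 12*c (t(c) = c*(8 + 4) = c*12 = 12*c)
-6504 - t(114) = -6504 - 12*114 = -6504 - 1*1368 = -6504 - 1368 = -7872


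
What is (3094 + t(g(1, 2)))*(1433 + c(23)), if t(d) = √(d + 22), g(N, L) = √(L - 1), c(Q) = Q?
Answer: 4504864 + 1456*√23 ≈ 4.5118e+6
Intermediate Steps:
g(N, L) = √(-1 + L)
t(d) = √(22 + d)
(3094 + t(g(1, 2)))*(1433 + c(23)) = (3094 + √(22 + √(-1 + 2)))*(1433 + 23) = (3094 + √(22 + √1))*1456 = (3094 + √(22 + 1))*1456 = (3094 + √23)*1456 = 4504864 + 1456*√23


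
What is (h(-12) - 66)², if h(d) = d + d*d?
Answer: 4356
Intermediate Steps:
h(d) = d + d²
(h(-12) - 66)² = (-12*(1 - 12) - 66)² = (-12*(-11) - 66)² = (132 - 66)² = 66² = 4356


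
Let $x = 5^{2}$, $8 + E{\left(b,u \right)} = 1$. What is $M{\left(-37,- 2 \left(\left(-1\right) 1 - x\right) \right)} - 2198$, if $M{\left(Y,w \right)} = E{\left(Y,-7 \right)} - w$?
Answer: $-2257$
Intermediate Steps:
$E{\left(b,u \right)} = -7$ ($E{\left(b,u \right)} = -8 + 1 = -7$)
$x = 25$
$M{\left(Y,w \right)} = -7 - w$
$M{\left(-37,- 2 \left(\left(-1\right) 1 - x\right) \right)} - 2198 = \left(-7 - - 2 \left(\left(-1\right) 1 - 25\right)\right) - 2198 = \left(-7 - - 2 \left(-1 - 25\right)\right) - 2198 = \left(-7 - \left(-2\right) \left(-26\right)\right) - 2198 = \left(-7 - 52\right) - 2198 = -59 - 2198 = -2257$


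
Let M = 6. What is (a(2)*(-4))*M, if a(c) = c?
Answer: -48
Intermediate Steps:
(a(2)*(-4))*M = (2*(-4))*6 = -8*6 = -48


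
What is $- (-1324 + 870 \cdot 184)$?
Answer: $-158756$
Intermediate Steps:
$- (-1324 + 870 \cdot 184) = - (-1324 + 160080) = \left(-1\right) 158756 = -158756$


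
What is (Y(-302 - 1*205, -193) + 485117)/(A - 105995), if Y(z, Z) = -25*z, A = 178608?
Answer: 497792/72613 ≈ 6.8554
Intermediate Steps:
(Y(-302 - 1*205, -193) + 485117)/(A - 105995) = (-25*(-302 - 1*205) + 485117)/(178608 - 105995) = (-25*(-302 - 205) + 485117)/72613 = (-25*(-507) + 485117)*(1/72613) = (12675 + 485117)*(1/72613) = 497792*(1/72613) = 497792/72613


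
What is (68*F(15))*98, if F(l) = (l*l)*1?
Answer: 1499400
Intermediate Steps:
F(l) = l² (F(l) = l²*1 = l²)
(68*F(15))*98 = (68*15²)*98 = (68*225)*98 = 15300*98 = 1499400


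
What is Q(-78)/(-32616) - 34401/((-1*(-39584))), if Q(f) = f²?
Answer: -18928501/17931552 ≈ -1.0556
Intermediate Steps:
Q(-78)/(-32616) - 34401/((-1*(-39584))) = (-78)²/(-32616) - 34401/((-1*(-39584))) = 6084*(-1/32616) - 34401/39584 = -169/906 - 34401*1/39584 = -169/906 - 34401/39584 = -18928501/17931552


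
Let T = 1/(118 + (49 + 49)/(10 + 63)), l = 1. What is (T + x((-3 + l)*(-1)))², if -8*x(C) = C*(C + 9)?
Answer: 570493225/75898944 ≈ 7.5165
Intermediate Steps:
x(C) = -C*(9 + C)/8 (x(C) = -C*(C + 9)/8 = -C*(9 + C)/8)
T = 73/8712 (T = 1/(118 + 98/73) = 1/(8712/73) = 73/8712 ≈ 0.0083793)
(T + x((-3 + l)*(-1)))² = (73/8712 - (-3 + 1)*(-1)*(9 + (-3 + 1)*(-1))/8)² = (73/8712 - (-2*(-1))*(9 - 2*(-1))/8)² = (73/8712 - ⅛*2*(9 + 2))² = (73/8712 - ⅛*2*11)² = (73/8712 - 11/4)² = (-23885/8712)² = 570493225/75898944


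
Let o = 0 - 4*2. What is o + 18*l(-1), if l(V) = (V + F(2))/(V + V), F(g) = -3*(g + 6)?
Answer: 217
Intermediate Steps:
o = -8 (o = 0 - 8 = -8)
F(g) = -18 - 3*g (F(g) = -3*(6 + g) = -18 - 3*g)
l(V) = (-24 + V)/(2*V) (l(V) = (V + (-18 - 3*2))/(V + V) = (V + (-18 - 6))/((2*V)) = (V - 24)*(1/(2*V)) = (-24 + V)*(1/(2*V)) = (-24 + V)/(2*V))
o + 18*l(-1) = -8 + 18*((½)*(-24 - 1)/(-1)) = -8 + 18*((½)*(-1)*(-25)) = -8 + 18*(25/2) = -8 + 225 = 217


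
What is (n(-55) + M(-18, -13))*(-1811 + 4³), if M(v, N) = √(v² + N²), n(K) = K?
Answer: 96085 - 1747*√493 ≈ 57295.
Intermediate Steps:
M(v, N) = √(N² + v²)
(n(-55) + M(-18, -13))*(-1811 + 4³) = (-55 + √((-13)² + (-18)²))*(-1811 + 4³) = (-55 + √(169 + 324))*(-1811 + 64) = (-55 + √493)*(-1747) = 96085 - 1747*√493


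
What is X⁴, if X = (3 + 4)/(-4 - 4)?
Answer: 2401/4096 ≈ 0.58618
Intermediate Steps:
X = -7/8 (X = 7/(-8) = 7*(-⅛) = -7/8 ≈ -0.87500)
X⁴ = (-7/8)⁴ = 2401/4096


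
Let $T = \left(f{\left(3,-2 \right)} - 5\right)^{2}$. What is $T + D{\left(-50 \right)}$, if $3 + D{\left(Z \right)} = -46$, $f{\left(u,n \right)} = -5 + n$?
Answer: $95$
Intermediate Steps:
$D{\left(Z \right)} = -49$ ($D{\left(Z \right)} = -3 - 46 = -49$)
$T = 144$ ($T = \left(\left(-5 - 2\right) - 5\right)^{2} = \left(-7 - 5\right)^{2} = \left(-12\right)^{2} = 144$)
$T + D{\left(-50 \right)} = 144 - 49 = 95$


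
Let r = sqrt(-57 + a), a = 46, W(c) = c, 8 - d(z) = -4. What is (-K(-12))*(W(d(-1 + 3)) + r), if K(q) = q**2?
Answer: -1728 - 144*I*sqrt(11) ≈ -1728.0 - 477.59*I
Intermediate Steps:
d(z) = 12 (d(z) = 8 - 1*(-4) = 8 + 4 = 12)
r = I*sqrt(11) (r = sqrt(-57 + 46) = sqrt(-11) = I*sqrt(11) ≈ 3.3166*I)
(-K(-12))*(W(d(-1 + 3)) + r) = (-1*(-12)**2)*(12 + I*sqrt(11)) = (-1*144)*(12 + I*sqrt(11)) = -144*(12 + I*sqrt(11)) = -1728 - 144*I*sqrt(11)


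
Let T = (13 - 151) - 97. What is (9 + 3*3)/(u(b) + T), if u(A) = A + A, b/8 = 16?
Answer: 6/7 ≈ 0.85714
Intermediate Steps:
b = 128 (b = 8*16 = 128)
T = -235 (T = -138 - 97 = -235)
u(A) = 2*A
(9 + 3*3)/(u(b) + T) = (9 + 3*3)/(2*128 - 235) = (9 + 9)/(256 - 235) = 18/21 = 18*(1/21) = 6/7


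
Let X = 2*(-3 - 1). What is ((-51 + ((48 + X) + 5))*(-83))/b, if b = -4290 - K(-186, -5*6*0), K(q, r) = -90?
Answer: -83/700 ≈ -0.11857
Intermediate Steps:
X = -8 (X = 2*(-4) = -8)
b = -4200 (b = -4290 - 1*(-90) = -4290 + 90 = -4200)
((-51 + ((48 + X) + 5))*(-83))/b = ((-51 + ((48 - 8) + 5))*(-83))/(-4200) = ((-51 + (40 + 5))*(-83))*(-1/4200) = ((-51 + 45)*(-83))*(-1/4200) = -6*(-83)*(-1/4200) = 498*(-1/4200) = -83/700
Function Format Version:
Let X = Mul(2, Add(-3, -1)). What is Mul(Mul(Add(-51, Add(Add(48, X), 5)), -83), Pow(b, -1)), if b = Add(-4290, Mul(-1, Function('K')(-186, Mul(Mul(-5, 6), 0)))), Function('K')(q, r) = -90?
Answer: Rational(-83, 700) ≈ -0.11857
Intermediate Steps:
X = -8 (X = Mul(2, -4) = -8)
b = -4200 (b = Add(-4290, Mul(-1, -90)) = Add(-4290, 90) = -4200)
Mul(Mul(Add(-51, Add(Add(48, X), 5)), -83), Pow(b, -1)) = Mul(Mul(Add(-51, Add(Add(48, -8), 5)), -83), Pow(-4200, -1)) = Mul(Mul(Add(-51, Add(40, 5)), -83), Rational(-1, 4200)) = Mul(Mul(Add(-51, 45), -83), Rational(-1, 4200)) = Mul(Mul(-6, -83), Rational(-1, 4200)) = Mul(498, Rational(-1, 4200)) = Rational(-83, 700)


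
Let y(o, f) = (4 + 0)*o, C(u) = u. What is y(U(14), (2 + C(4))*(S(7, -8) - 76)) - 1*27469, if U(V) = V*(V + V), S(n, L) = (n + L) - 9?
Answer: -25901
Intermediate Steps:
S(n, L) = -9 + L + n (S(n, L) = (L + n) - 9 = -9 + L + n)
U(V) = 2*V**2 (U(V) = V*(2*V) = 2*V**2)
y(o, f) = 4*o
y(U(14), (2 + C(4))*(S(7, -8) - 76)) - 1*27469 = 4*(2*14**2) - 1*27469 = 4*(2*196) - 27469 = 4*392 - 27469 = 1568 - 27469 = -25901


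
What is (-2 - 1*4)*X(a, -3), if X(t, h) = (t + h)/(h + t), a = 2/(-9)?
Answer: -6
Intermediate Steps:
a = -2/9 (a = 2*(-⅑) = -2/9 ≈ -0.22222)
X(t, h) = 1 (X(t, h) = (h + t)/(h + t) = 1)
(-2 - 1*4)*X(a, -3) = (-2 - 1*4)*1 = (-2 - 4)*1 = -6*1 = -6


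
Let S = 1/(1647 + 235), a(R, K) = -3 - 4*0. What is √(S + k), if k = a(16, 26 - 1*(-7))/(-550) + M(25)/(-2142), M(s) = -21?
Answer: √440029766946/5279010 ≈ 0.12566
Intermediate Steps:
a(R, K) = -3 (a(R, K) = -3 + 0 = -3)
S = 1/1882 ≈ 0.00053135
k = 214/14025 (k = -3/(-550) - 21/(-2142) = -3*(-1/550) - 21*(-1/2142) = 3/550 + 1/102 = 214/14025 ≈ 0.015258)
√(S + k) = √(1/1882 + 214/14025) = √(416773/26395050) = √440029766946/5279010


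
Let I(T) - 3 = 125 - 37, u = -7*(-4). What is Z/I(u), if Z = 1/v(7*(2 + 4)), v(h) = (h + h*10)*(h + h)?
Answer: 1/3531528 ≈ 2.8316e-7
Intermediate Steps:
v(h) = 22*h² (v(h) = (h + 10*h)*(2*h) = (11*h)*(2*h) = 22*h²)
u = 28
I(T) = 91 (I(T) = 3 + (125 - 37) = 3 + 88 = 91)
Z = 1/38808 (Z = 1/(22*(7*(2 + 4))²) = 1/(22*(7*6)²) = 1/(22*42²) = 1/(22*1764) = 1/38808 ≈ 2.5768e-5)
Z/I(u) = (1/38808)/91 = (1/38808)*(1/91) = 1/3531528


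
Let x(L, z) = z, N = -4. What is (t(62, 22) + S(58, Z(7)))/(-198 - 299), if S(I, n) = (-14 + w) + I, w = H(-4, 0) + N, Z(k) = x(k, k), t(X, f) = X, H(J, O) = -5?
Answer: -97/497 ≈ -0.19517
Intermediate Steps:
Z(k) = k
w = -9 (w = -5 - 4 = -9)
S(I, n) = -23 + I (S(I, n) = (-14 - 9) + I = -23 + I)
(t(62, 22) + S(58, Z(7)))/(-198 - 299) = (62 + (-23 + 58))/(-198 - 299) = (62 + 35)/(-497) = 97*(-1/497) = -97/497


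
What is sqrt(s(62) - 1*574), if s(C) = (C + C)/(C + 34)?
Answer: I*sqrt(82470)/12 ≈ 23.931*I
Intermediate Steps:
s(C) = 2*C/(34 + C) (s(C) = (2*C)/(34 + C) = 2*C/(34 + C))
sqrt(s(62) - 1*574) = sqrt(2*62/(34 + 62) - 1*574) = sqrt(2*62/96 - 574) = sqrt(2*62*(1/96) - 574) = sqrt(31/24 - 574) = sqrt(-13745/24) = I*sqrt(82470)/12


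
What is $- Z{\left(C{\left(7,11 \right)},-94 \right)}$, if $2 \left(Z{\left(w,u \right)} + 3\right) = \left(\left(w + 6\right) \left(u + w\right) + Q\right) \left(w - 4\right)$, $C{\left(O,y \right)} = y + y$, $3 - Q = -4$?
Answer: $18084$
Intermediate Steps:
$Q = 7$ ($Q = 3 - -4 = 3 + 4 = 7$)
$C{\left(O,y \right)} = 2 y$
$Z{\left(w,u \right)} = -3 + \frac{\left(-4 + w\right) \left(7 + \left(6 + w\right) \left(u + w\right)\right)}{2}$ ($Z{\left(w,u \right)} = -3 + \frac{\left(\left(w + 6\right) \left(u + w\right) + 7\right) \left(w - 4\right)}{2} = -3 + \frac{\left(\left(6 + w\right) \left(u + w\right) + 7\right) \left(w - 4\right)}{2} = -3 + \frac{\left(7 + \left(6 + w\right) \left(u + w\right)\right) \left(-4 + w\right)}{2} = -3 + \frac{\left(-4 + w\right) \left(7 + \left(6 + w\right) \left(u + w\right)\right)}{2}$)
$- Z{\left(C{\left(7,11 \right)},-94 \right)} = - (-17 + \left(2 \cdot 11\right)^{2} + \frac{\left(2 \cdot 11\right)^{3}}{2} - -1128 - \frac{17 \cdot 2 \cdot 11}{2} - 94 \cdot 2 \cdot 11 + \frac{1}{2} \left(-94\right) \left(2 \cdot 11\right)^{2}) = - (-17 + 22^{2} + \frac{22^{3}}{2} + 1128 - 187 - 2068 + \frac{1}{2} \left(-94\right) 22^{2}) = - (-17 + 484 + \frac{1}{2} \cdot 10648 + 1128 - 187 - 2068 + \frac{1}{2} \left(-94\right) 484) = - (-17 + 484 + 5324 + 1128 - 187 - 2068 - 22748) = \left(-1\right) \left(-18084\right) = 18084$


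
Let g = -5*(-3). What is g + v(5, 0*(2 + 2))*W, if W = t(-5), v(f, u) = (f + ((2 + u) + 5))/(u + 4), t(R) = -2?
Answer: 9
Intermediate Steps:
g = 15
v(f, u) = (7 + f + u)/(4 + u) (v(f, u) = (f + (7 + u))/(4 + u) = (7 + f + u)/(4 + u))
W = -2
g + v(5, 0*(2 + 2))*W = 15 + ((7 + 5 + 0*(2 + 2))/(4 + 0*(2 + 2)))*(-2) = 15 + ((7 + 5 + 0*4)/(4 + 0*4))*(-2) = 15 + ((7 + 5 + 0)/(4 + 0))*(-2) = 15 + (12/4)*(-2) = 15 + ((¼)*12)*(-2) = 15 + 3*(-2) = 15 - 6 = 9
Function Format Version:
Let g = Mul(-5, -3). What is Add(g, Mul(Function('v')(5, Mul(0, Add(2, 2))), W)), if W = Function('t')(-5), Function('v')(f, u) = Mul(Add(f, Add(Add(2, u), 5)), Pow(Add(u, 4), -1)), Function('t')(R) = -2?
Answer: 9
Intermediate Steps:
g = 15
Function('v')(f, u) = Mul(Pow(Add(4, u), -1), Add(7, f, u)) (Function('v')(f, u) = Mul(Add(f, Add(7, u)), Pow(Add(4, u), -1)) = Mul(Add(7, f, u), Pow(Add(4, u), -1)) = Mul(Pow(Add(4, u), -1), Add(7, f, u)))
W = -2
Add(g, Mul(Function('v')(5, Mul(0, Add(2, 2))), W)) = Add(15, Mul(Mul(Pow(Add(4, Mul(0, Add(2, 2))), -1), Add(7, 5, Mul(0, Add(2, 2)))), -2)) = Add(15, Mul(Mul(Pow(Add(4, Mul(0, 4)), -1), Add(7, 5, Mul(0, 4))), -2)) = Add(15, Mul(Mul(Pow(Add(4, 0), -1), Add(7, 5, 0)), -2)) = Add(15, Mul(Mul(Pow(4, -1), 12), -2)) = Add(15, Mul(Mul(Rational(1, 4), 12), -2)) = Add(15, Mul(3, -2)) = Add(15, -6) = 9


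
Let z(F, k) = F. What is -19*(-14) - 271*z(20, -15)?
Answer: -5154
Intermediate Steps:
-19*(-14) - 271*z(20, -15) = -19*(-14) - 271*20 = 266 - 5420 = -5154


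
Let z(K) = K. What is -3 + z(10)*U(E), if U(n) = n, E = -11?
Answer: -113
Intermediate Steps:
-3 + z(10)*U(E) = -3 + 10*(-11) = -3 - 110 = -113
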